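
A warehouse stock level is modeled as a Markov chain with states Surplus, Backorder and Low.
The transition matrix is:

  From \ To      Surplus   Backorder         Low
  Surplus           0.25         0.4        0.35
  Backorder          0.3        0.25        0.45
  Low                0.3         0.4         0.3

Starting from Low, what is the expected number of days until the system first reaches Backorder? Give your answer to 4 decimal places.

Let t(s) be the expected number of days to first reach Backorder from state s, with t(Backorder) = 0. Conditioning on the first day:
t(Surplus) = 1 + 0.25·t(Surplus) + 0.35·t(Low)
t(Low) = 1 + 0.3·t(Surplus) + 0.3·t(Low)
Solving: t(Surplus) = 2.5000, t(Low) = 2.5000.
Expected days from Low to Backorder: 2.5000.

2.5000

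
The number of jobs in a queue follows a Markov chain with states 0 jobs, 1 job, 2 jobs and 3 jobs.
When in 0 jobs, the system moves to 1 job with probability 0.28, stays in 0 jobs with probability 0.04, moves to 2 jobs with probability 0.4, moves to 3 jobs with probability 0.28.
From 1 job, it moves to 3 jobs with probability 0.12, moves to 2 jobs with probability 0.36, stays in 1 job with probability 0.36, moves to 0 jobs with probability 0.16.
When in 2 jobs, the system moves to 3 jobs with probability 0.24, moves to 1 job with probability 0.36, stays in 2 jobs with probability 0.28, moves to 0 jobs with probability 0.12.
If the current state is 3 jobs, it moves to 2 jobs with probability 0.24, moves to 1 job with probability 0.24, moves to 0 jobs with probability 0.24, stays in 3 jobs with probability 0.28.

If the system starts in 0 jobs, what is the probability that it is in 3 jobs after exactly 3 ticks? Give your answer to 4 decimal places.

0.2164

Propagate the distribution vector 3 ticks from 0 jobs.
After 0 ticks: (1.0000, 0.0000, 0.0000, 0.0000)
After 1 tick: (0.0400, 0.2800, 0.4000, 0.2800)
After 2 ticks: (0.1616, 0.3232, 0.2960, 0.2192)
After 3 ticks: (0.1463, 0.3208, 0.3165, 0.2164)
P(in 3 jobs after 3 ticks) = 0.2164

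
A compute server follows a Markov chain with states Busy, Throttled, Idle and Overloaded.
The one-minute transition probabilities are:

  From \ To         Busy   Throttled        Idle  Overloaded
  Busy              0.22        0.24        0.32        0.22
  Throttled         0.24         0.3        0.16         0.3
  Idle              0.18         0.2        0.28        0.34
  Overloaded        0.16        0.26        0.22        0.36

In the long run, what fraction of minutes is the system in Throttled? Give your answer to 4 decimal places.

0.2518

Let the stationary distribution be π with π = πP and π_1 + π_2 + π_3 + π_4 = 1.
π_1 = 0.22·π_1 + 0.24·π_2 + 0.18·π_3 + 0.16·π_4
π_2 = 0.24·π_1 + 0.3·π_2 + 0.2·π_3 + 0.26·π_4
π_3 = 0.32·π_1 + 0.16·π_2 + 0.28·π_3 + 0.22·π_4
Solving with the normalization constraint gives π = (0.1967, 0.2518, 0.2389, 0.3126).
So the stationary probability of Throttled is 0.2518.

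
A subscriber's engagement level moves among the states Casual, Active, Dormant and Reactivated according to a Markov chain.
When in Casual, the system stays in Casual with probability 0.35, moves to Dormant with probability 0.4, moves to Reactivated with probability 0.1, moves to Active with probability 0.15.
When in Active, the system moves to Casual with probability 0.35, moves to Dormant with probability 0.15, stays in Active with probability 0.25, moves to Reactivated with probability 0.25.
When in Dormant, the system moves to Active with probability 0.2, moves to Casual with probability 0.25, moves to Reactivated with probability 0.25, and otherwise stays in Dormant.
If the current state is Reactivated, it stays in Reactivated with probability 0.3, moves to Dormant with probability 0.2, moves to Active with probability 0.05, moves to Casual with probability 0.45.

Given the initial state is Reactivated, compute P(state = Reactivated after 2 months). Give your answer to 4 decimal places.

0.1975

Propagate the distribution vector 2 months from Reactivated.
After 0 months: (0.0000, 0.0000, 0.0000, 1.0000)
After 1 month: (0.4500, 0.0500, 0.2000, 0.3000)
After 2 months: (0.3600, 0.1350, 0.3075, 0.1975)
P(in Reactivated after 2 months) = 0.1975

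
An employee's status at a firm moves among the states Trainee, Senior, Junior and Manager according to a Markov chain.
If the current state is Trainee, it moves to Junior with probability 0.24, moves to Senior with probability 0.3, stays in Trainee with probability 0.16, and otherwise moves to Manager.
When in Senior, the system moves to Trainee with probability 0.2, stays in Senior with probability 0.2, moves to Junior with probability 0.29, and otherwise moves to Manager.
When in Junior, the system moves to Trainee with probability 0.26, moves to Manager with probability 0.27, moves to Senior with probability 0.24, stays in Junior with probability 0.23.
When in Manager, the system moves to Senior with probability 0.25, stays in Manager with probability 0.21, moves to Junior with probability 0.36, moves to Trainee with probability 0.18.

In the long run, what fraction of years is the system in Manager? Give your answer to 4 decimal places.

0.2697

Let the stationary distribution be π with π = πP and π_1 + π_2 + π_3 + π_4 = 1.
π_1 = 0.16·π_1 + 0.2·π_2 + 0.26·π_3 + 0.18·π_4
π_2 = 0.3·π_1 + 0.2·π_2 + 0.24·π_3 + 0.25·π_4
π_3 = 0.24·π_1 + 0.29·π_2 + 0.23·π_3 + 0.36·π_4
Solving with the normalization constraint gives π = (0.2034, 0.2451, 0.2818, 0.2697).
So the stationary probability of Manager is 0.2697.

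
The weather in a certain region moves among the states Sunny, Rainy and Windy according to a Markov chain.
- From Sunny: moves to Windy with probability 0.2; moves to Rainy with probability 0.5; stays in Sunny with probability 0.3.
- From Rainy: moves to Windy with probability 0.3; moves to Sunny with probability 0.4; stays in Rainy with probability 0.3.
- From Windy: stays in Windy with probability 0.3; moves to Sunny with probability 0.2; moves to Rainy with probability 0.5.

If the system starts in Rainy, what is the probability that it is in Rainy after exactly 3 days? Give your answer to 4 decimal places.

Propagate the distribution vector 3 days from Rainy.
After 0 days: (0.0000, 1.0000, 0.0000)
After 1 day: (0.4000, 0.3000, 0.3000)
After 2 days: (0.3000, 0.4400, 0.2600)
After 3 days: (0.3180, 0.4120, 0.2700)
P(in Rainy after 3 days) = 0.4120

0.4120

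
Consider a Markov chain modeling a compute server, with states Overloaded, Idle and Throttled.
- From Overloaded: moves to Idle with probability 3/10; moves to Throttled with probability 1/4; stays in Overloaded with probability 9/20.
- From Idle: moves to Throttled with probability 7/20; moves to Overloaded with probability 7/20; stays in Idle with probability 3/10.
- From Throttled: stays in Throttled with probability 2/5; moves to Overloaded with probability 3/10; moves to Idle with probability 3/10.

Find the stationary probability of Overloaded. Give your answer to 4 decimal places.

Let the stationary distribution be π with π = πP and π_1 + π_2 + π_3 = 1.
π_1 = 0.45·π_1 + 0.35·π_2 + 0.3·π_3
π_2 = 0.3·π_1 + 0.3·π_2 + 0.3·π_3
Solving with the normalization constraint gives π = (0.3706, 0.3000, 0.3294).
So the stationary probability of Overloaded is 0.3706.

0.3706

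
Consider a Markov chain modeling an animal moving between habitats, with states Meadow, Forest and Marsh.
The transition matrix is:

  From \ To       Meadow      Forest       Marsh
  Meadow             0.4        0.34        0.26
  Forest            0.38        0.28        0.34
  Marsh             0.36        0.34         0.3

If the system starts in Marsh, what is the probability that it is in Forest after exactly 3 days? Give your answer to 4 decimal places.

Propagate the distribution vector 3 days from Marsh.
After 0 days: (0.0000, 0.0000, 1.0000)
After 1 day: (0.3600, 0.3400, 0.3000)
After 2 days: (0.3812, 0.3196, 0.2992)
After 3 days: (0.3816, 0.3208, 0.2975)
P(in Forest after 3 days) = 0.3208

0.3208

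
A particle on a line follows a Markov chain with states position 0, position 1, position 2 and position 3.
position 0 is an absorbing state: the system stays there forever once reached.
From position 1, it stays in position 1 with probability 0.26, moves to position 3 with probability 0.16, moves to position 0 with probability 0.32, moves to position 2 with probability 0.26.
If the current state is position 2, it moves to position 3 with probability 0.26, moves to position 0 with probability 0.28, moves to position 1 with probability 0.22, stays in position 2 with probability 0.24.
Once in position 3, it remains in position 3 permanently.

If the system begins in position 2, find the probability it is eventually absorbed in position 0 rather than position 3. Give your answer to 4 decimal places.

Let h(s) be the probability of absorption at position 0 starting from transient state s. Then h(position 0) = 1 and h(position 3) = 0. By first-step analysis:
h(position 1) = 0.32·1 + 0.26·h(position 1) + 0.26·h(position 2) + 0.16·0
h(position 2) = 0.28·1 + 0.22·h(position 1) + 0.24·h(position 2) + 0.26·0
Solving: h(position 1) = 0.6255, h(position 2) = 0.5495.
Starting from position 2, the probability is 0.5495.

0.5495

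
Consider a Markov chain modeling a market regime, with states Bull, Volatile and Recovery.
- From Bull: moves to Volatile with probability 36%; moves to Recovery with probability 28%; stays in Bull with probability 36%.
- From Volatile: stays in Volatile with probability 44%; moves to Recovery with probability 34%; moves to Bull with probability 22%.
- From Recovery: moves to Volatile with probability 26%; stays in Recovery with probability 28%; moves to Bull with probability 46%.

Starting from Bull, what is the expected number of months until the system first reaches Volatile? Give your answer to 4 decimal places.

Let t(s) be the expected number of months to first reach Volatile from state s, with t(Volatile) = 0. Conditioning on the first month:
t(Bull) = 1 + 0.36·t(Bull) + 0.28·t(Recovery)
t(Recovery) = 1 + 0.46·t(Bull) + 0.28·t(Recovery)
Solving: t(Bull) = 3.0120, t(Recovery) = 3.3133.
Expected months from Bull to Volatile: 3.0120.

3.0120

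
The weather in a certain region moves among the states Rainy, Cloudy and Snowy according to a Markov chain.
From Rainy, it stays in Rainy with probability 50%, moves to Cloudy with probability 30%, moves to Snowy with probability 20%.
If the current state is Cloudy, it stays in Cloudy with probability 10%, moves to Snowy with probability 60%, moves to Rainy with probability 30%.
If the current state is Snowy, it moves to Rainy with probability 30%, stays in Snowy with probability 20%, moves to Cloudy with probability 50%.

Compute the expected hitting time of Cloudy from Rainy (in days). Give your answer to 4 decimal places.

Let t(s) be the expected number of days to first reach Cloudy from state s, with t(Cloudy) = 0. Conditioning on the first day:
t(Rainy) = 1 + 0.5·t(Rainy) + 0.2·t(Snowy)
t(Snowy) = 1 + 0.3·t(Rainy) + 0.2·t(Snowy)
Solving: t(Rainy) = 2.9412, t(Snowy) = 2.3529.
Expected days from Rainy to Cloudy: 2.9412.

2.9412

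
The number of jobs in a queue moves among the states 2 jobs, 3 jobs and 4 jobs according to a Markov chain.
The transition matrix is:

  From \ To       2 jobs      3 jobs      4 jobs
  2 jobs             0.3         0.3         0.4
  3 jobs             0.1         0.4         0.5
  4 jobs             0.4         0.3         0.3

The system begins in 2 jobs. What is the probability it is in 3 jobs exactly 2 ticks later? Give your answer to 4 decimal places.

0.3300

Sum over the intermediate state after 1 tick:
P = P(2 jobs→2 jobs)·P(2 jobs→3 jobs) + P(2 jobs→3 jobs)·P(3 jobs→3 jobs) + P(2 jobs→4 jobs)·P(4 jobs→3 jobs)
  = 0.3×0.3 + 0.3×0.4 + 0.4×0.3
  = 0.0900 + 0.1200 + 0.1200 = 0.3300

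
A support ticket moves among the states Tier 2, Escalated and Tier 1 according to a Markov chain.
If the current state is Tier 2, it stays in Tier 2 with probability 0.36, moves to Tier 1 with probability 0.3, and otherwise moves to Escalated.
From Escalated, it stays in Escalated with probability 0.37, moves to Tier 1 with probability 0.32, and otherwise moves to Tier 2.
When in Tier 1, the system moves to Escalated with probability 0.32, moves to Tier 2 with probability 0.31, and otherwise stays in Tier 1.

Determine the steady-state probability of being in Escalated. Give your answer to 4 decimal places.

Let the stationary distribution be π with π = πP and π_1 + π_2 + π_3 = 1.
π_1 = 0.36·π_1 + 0.31·π_2 + 0.31·π_3
π_2 = 0.34·π_1 + 0.37·π_2 + 0.32·π_3
Solving with the normalization constraint gives π = (0.3263, 0.3437, 0.3300).
So the stationary probability of Escalated is 0.3437.

0.3437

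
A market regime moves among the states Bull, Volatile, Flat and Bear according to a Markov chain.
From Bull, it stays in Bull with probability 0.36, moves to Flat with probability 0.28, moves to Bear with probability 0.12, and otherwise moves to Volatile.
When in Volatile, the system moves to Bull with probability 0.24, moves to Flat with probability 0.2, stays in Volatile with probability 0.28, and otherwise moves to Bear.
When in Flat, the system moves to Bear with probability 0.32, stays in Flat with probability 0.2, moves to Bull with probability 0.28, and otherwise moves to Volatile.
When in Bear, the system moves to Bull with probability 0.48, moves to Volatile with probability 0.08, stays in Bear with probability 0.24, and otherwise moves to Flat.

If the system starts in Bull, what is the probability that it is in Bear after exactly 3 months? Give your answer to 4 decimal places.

0.2283

Propagate the distribution vector 3 months from Bull.
After 0 months: (1.0000, 0.0000, 0.0000, 0.0000)
After 1 month: (0.3600, 0.2400, 0.2800, 0.1200)
After 2 months: (0.3232, 0.2192, 0.2288, 0.2288)
After 3 months: (0.3428, 0.2030, 0.2259, 0.2283)
P(in Bear after 3 months) = 0.2283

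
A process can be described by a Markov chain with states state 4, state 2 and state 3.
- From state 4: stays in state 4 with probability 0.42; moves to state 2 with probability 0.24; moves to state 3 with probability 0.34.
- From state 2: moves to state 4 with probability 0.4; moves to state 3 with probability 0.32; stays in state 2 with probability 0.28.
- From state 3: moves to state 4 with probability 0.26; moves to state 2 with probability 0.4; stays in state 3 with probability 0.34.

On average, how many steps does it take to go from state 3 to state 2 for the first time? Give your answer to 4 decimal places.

2.8533

Let t(s) be the expected number of steps to first reach state 2 from state s, with t(state 2) = 0. Conditioning on the first step:
t(state 4) = 1 + 0.42·t(state 4) + 0.34·t(state 3)
t(state 3) = 1 + 0.26·t(state 4) + 0.34·t(state 3)
Solving: t(state 4) = 3.3967, t(state 3) = 2.8533.
Expected steps from state 3 to state 2: 2.8533.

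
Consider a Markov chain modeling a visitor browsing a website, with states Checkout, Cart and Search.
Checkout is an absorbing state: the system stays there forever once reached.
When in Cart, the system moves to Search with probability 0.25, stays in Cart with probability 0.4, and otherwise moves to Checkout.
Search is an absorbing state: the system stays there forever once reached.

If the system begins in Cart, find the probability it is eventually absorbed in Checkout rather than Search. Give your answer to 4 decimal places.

0.5833

Let h(s) be the probability of absorption at Checkout starting from transient state s. Then h(Checkout) = 1 and h(Search) = 0. By first-step analysis:
h(Cart) = 0.35·1 + 0.4·h(Cart) + 0.25·0
Solving: h(Cart) = 0.5833.
Starting from Cart, the probability is 0.5833.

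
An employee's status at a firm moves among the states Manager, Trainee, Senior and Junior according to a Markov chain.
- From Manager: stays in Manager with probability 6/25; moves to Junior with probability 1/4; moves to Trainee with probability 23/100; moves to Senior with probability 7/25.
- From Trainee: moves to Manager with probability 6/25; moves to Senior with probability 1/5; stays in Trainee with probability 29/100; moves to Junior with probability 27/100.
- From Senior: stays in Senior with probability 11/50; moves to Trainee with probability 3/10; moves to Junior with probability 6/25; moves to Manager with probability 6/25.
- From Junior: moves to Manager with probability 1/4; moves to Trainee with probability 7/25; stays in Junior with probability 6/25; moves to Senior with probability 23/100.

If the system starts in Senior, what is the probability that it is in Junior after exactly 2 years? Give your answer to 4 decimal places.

Propagate the distribution vector 2 years from Senior.
After 0 years: (0.0000, 0.0000, 1.0000, 0.0000)
After 1 year: (0.2400, 0.3000, 0.2200, 0.2400)
After 2 years: (0.2424, 0.2754, 0.2308, 0.2514)
P(in Junior after 2 years) = 0.2514

0.2514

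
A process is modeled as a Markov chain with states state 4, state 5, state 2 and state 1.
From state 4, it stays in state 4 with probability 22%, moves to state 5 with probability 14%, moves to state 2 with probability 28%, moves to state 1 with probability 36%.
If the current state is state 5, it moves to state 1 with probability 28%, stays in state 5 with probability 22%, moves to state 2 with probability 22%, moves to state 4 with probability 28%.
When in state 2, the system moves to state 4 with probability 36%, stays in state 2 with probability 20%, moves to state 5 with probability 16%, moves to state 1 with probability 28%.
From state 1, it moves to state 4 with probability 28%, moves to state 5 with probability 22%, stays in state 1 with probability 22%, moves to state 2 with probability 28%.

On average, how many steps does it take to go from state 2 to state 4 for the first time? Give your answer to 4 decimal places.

Let t(s) be the expected number of steps to first reach state 4 from state s, with t(state 4) = 0. Conditioning on the first step:
t(state 5) = 1 + 0.22·t(state 5) + 0.22·t(state 2) + 0.28·t(state 1)
t(state 2) = 1 + 0.16·t(state 5) + 0.2·t(state 2) + 0.28·t(state 1)
t(state 1) = 1 + 0.22·t(state 5) + 0.28·t(state 2) + 0.22·t(state 1)
Solving: t(state 5) = 3.3501, t(state 2) = 3.0874, t(state 1) = 3.3352.
Expected steps from state 2 to state 4: 3.0874.

3.0874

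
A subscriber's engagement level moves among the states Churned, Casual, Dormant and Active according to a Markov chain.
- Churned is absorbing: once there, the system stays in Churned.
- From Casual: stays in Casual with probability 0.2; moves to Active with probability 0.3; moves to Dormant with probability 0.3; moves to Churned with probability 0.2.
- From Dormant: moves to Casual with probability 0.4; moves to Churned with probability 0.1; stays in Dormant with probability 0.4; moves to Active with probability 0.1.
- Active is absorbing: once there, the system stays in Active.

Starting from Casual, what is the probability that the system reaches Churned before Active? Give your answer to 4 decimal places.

Let h(s) be the probability of absorption at Churned starting from transient state s. Then h(Churned) = 1 and h(Active) = 0. By first-step analysis:
h(Casual) = 0.2·1 + 0.2·h(Casual) + 0.3·h(Dormant) + 0.3·0
h(Dormant) = 0.1·1 + 0.4·h(Casual) + 0.4·h(Dormant) + 0.1·0
Solving: h(Casual) = 0.4167, h(Dormant) = 0.4444.
Starting from Casual, the probability is 0.4167.

0.4167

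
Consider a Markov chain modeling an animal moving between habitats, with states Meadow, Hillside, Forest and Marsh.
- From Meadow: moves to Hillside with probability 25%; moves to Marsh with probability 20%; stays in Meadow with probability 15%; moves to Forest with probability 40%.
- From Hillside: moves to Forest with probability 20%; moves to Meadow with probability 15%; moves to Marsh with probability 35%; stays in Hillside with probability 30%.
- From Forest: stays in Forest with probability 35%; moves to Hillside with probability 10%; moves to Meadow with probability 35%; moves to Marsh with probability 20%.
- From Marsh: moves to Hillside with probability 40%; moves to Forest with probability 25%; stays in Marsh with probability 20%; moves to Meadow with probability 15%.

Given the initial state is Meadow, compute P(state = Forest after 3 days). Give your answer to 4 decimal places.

0.3029

Propagate the distribution vector 3 days from Meadow.
After 0 days: (1.0000, 0.0000, 0.0000, 0.0000)
After 1 day: (0.1500, 0.2500, 0.4000, 0.2000)
After 2 days: (0.2300, 0.2325, 0.3000, 0.2375)
After 3 days: (0.2100, 0.2523, 0.3029, 0.2349)
P(in Forest after 3 days) = 0.3029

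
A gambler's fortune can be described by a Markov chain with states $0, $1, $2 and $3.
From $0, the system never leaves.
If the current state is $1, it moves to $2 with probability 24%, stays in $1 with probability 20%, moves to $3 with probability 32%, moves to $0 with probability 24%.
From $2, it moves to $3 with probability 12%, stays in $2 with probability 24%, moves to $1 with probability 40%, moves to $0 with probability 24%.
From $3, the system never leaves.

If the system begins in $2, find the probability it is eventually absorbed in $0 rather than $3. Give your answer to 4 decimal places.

Let h(s) be the probability of absorption at $0 starting from transient state s. Then h($0) = 1 and h($3) = 0. By first-step analysis:
h($1) = 0.24·1 + 0.2·h($1) + 0.24·h($2) + 0.32·0
h($2) = 0.24·1 + 0.4·h($1) + 0.24·h($2) + 0.12·0
Solving: h($1) = 0.4688, h($2) = 0.5625.
Starting from $2, the probability is 0.5625.

0.5625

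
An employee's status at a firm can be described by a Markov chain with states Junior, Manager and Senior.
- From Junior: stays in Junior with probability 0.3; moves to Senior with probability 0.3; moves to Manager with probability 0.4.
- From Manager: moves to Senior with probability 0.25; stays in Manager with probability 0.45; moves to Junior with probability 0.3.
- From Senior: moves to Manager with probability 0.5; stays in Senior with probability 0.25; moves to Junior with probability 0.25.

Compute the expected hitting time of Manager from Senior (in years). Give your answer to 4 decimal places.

Let t(s) be the expected number of years to first reach Manager from state s, with t(Manager) = 0. Conditioning on the first year:
t(Junior) = 1 + 0.3·t(Junior) + 0.3·t(Senior)
t(Senior) = 1 + 0.25·t(Junior) + 0.25·t(Senior)
Solving: t(Junior) = 2.3333, t(Senior) = 2.1111.
Expected years from Senior to Manager: 2.1111.

2.1111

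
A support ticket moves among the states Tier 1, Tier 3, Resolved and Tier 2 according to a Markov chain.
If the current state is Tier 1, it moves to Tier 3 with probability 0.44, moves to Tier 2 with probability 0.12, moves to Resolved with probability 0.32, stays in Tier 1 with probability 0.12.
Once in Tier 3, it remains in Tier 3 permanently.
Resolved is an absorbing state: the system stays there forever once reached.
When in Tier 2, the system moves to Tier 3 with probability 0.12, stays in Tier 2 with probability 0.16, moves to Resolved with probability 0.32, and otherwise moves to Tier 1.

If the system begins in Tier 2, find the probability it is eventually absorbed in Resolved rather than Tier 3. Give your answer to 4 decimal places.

0.5926

Let h(s) be the probability of absorption at Resolved starting from transient state s. Then h(Resolved) = 1 and h(Tier 3) = 0. By first-step analysis:
h(Tier 1) = 0.12·h(Tier 1) + 0.44·0 + 0.32·1 + 0.12·h(Tier 2)
h(Tier 2) = 0.4·h(Tier 1) + 0.12·0 + 0.32·1 + 0.16·h(Tier 2)
Solving: h(Tier 1) = 0.4444, h(Tier 2) = 0.5926.
Starting from Tier 2, the probability is 0.5926.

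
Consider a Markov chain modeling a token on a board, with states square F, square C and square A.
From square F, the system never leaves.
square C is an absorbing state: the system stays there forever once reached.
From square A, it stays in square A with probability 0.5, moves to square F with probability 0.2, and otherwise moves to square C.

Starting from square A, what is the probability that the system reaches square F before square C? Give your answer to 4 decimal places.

0.4000

Let h(s) be the probability of absorption at square F starting from transient state s. Then h(square F) = 1 and h(square C) = 0. By first-step analysis:
h(square A) = 0.2·1 + 0.3·0 + 0.5·h(square A)
Solving: h(square A) = 0.4000.
Starting from square A, the probability is 0.4000.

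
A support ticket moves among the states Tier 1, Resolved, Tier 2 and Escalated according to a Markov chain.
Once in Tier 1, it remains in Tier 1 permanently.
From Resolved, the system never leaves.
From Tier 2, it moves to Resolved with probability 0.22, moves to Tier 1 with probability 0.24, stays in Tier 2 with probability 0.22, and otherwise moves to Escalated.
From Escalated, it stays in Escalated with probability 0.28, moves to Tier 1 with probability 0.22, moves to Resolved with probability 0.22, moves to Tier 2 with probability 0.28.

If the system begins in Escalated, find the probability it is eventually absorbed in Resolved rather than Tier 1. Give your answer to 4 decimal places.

Let h(s) be the probability of absorption at Resolved starting from transient state s. Then h(Resolved) = 1 and h(Tier 1) = 0. By first-step analysis:
h(Tier 2) = 0.24·0 + 0.22·1 + 0.22·h(Tier 2) + 0.32·h(Escalated)
h(Escalated) = 0.22·0 + 0.22·1 + 0.28·h(Tier 2) + 0.28·h(Escalated)
Solving: h(Tier 2) = 0.4847, h(Escalated) = 0.4941.
Starting from Escalated, the probability is 0.4941.

0.4941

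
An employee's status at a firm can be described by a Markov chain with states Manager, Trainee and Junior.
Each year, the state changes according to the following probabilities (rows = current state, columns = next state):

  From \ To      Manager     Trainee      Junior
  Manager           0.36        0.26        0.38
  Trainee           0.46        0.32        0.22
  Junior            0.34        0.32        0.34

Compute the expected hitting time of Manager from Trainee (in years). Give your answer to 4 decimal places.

2.3256

Let t(s) be the expected number of years to first reach Manager from state s, with t(Manager) = 0. Conditioning on the first year:
t(Trainee) = 1 + 0.32·t(Trainee) + 0.22·t(Junior)
t(Junior) = 1 + 0.32·t(Trainee) + 0.34·t(Junior)
Solving: t(Trainee) = 2.3256, t(Junior) = 2.6427.
Expected years from Trainee to Manager: 2.3256.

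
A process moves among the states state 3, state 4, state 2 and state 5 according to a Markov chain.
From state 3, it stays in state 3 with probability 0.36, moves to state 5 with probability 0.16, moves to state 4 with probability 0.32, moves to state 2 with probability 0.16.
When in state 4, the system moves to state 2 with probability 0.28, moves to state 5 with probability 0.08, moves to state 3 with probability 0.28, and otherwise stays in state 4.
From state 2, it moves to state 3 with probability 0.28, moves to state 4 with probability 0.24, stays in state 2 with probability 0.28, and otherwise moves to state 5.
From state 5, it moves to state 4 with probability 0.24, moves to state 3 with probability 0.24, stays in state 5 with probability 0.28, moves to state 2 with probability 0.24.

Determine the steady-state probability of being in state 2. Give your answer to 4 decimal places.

Let the stationary distribution be π with π = πP and π_1 + π_2 + π_3 + π_4 = 1.
π_1 = 0.36·π_1 + 0.28·π_2 + 0.28·π_3 + 0.24·π_4
π_2 = 0.32·π_1 + 0.36·π_2 + 0.24·π_3 + 0.24·π_4
π_3 = 0.16·π_1 + 0.28·π_2 + 0.28·π_3 + 0.24·π_4
Solving with the normalization constraint gives π = (0.2972, 0.2997, 0.2377, 0.1654).
So the stationary probability of state 2 is 0.2377.

0.2377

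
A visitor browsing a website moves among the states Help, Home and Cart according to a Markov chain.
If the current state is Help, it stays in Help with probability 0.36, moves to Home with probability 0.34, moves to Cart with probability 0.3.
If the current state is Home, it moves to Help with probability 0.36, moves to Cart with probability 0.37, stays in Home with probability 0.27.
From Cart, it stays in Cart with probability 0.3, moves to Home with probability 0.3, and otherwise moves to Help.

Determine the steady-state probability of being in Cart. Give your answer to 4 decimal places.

0.3214

Let the stationary distribution be π with π = πP and π_1 + π_2 + π_3 = 1.
π_1 = 0.36·π_1 + 0.36·π_2 + 0.4·π_3
π_2 = 0.34·π_1 + 0.27·π_2 + 0.3·π_3
Solving with the normalization constraint gives π = (0.3729, 0.3057, 0.3214).
So the stationary probability of Cart is 0.3214.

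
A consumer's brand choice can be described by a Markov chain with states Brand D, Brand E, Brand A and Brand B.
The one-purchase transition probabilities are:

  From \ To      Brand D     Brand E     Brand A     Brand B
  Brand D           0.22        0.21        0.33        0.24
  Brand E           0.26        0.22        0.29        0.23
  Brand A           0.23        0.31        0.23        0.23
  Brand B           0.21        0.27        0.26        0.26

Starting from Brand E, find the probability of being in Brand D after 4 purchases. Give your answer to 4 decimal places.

Propagate the distribution vector 4 purchases from Brand E.
After 0 purchases: (0.0000, 1.0000, 0.0000, 0.0000)
After 1 purchase: (0.2600, 0.2200, 0.2900, 0.2300)
After 2 purchases: (0.2294, 0.2550, 0.2761, 0.2395)
After 3 purchases: (0.2306, 0.2545, 0.2754, 0.2395)
After 4 purchases: (0.2305, 0.2545, 0.2755, 0.2395)
P(in Brand D after 4 purchases) = 0.2305

0.2305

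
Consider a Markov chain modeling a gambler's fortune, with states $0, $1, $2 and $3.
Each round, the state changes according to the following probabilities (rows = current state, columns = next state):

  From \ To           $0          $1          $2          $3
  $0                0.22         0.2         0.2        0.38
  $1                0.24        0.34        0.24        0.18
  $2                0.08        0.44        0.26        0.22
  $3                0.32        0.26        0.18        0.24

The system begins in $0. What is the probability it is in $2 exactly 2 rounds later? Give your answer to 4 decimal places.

Propagate the distribution vector 2 rounds from $0.
After 0 rounds: (1.0000, 0.0000, 0.0000, 0.0000)
After 1 round: (0.2200, 0.2000, 0.2000, 0.3800)
After 2 rounds: (0.2340, 0.2988, 0.2124, 0.2548)
P(in $2 after 2 rounds) = 0.2124

0.2124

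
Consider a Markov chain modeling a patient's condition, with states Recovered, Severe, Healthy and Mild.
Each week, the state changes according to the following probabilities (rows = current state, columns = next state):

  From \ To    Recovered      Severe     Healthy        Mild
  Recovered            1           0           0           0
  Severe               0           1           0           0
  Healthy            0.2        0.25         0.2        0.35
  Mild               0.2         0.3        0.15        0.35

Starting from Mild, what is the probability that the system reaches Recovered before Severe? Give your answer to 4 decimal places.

0.4064

Let h(s) be the probability of absorption at Recovered starting from transient state s. Then h(Recovered) = 1 and h(Severe) = 0. By first-step analysis:
h(Healthy) = 0.2·1 + 0.25·0 + 0.2·h(Healthy) + 0.35·h(Mild)
h(Mild) = 0.2·1 + 0.3·0 + 0.15·h(Healthy) + 0.35·h(Mild)
Solving: h(Healthy) = 0.4278, h(Mild) = 0.4064.
Starting from Mild, the probability is 0.4064.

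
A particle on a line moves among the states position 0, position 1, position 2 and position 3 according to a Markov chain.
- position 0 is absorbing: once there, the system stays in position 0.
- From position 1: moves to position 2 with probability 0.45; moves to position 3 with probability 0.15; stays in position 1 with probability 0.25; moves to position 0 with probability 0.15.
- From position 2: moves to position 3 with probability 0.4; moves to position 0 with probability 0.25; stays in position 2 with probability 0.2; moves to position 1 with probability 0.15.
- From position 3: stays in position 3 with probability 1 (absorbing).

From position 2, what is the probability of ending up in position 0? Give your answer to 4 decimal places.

Let h(s) be the probability of absorption at position 0 starting from transient state s. Then h(position 0) = 1 and h(position 3) = 0. By first-step analysis:
h(position 1) = 0.15·1 + 0.25·h(position 1) + 0.45·h(position 2) + 0.15·0
h(position 2) = 0.25·1 + 0.15·h(position 1) + 0.2·h(position 2) + 0.4·0
Solving: h(position 1) = 0.4366, h(position 2) = 0.3944.
Starting from position 2, the probability is 0.3944.

0.3944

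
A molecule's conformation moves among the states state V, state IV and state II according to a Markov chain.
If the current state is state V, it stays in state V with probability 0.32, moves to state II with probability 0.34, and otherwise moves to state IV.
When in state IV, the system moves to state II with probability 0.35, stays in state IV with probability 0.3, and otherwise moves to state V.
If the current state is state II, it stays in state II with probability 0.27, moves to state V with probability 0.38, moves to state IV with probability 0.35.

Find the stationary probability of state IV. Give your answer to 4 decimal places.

Let the stationary distribution be π with π = πP and π_1 + π_2 + π_3 = 1.
π_1 = 0.32·π_1 + 0.35·π_2 + 0.38·π_3
π_2 = 0.34·π_1 + 0.3·π_2 + 0.35·π_3
Solving with the normalization constraint gives π = (0.3492, 0.3300, 0.3208).
So the stationary probability of state IV is 0.3300.

0.3300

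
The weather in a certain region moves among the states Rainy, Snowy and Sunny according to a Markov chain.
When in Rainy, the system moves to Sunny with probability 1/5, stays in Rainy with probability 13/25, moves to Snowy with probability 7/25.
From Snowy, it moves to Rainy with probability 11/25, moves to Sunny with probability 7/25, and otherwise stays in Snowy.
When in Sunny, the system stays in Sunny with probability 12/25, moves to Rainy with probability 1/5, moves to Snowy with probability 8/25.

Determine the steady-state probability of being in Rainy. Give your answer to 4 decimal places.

Let the stationary distribution be π with π = πP and π_1 + π_2 + π_3 = 1.
π_1 = 0.52·π_1 + 0.44·π_2 + 0.2·π_3
π_2 = 0.28·π_1 + 0.28·π_2 + 0.32·π_3
Solving with the normalization constraint gives π = (0.3973, 0.2924, 0.3103).
So the stationary probability of Rainy is 0.3973.

0.3973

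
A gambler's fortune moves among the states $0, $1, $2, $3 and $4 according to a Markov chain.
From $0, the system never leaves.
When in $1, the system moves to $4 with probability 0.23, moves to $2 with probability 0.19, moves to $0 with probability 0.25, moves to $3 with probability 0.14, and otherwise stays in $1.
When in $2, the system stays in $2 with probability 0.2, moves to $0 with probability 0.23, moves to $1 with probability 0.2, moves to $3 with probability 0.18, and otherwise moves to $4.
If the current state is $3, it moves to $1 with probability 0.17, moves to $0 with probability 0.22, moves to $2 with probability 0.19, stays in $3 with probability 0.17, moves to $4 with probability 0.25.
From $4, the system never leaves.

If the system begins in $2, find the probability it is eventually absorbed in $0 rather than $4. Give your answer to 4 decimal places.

0.5275

Let h(s) be the probability of absorption at $0 starting from transient state s. Then h($0) = 1 and h($4) = 0. By first-step analysis:
h($1) = 0.25·1 + 0.19·h($1) + 0.19·h($2) + 0.14·h($3) + 0.23·0
h($2) = 0.23·1 + 0.2·h($1) + 0.2·h($2) + 0.18·h($3) + 0.19·0
h($3) = 0.22·1 + 0.17·h($1) + 0.19·h($2) + 0.17·h($3) + 0.25·0
Solving: h($1) = 0.5174, h($2) = 0.5275, h($3) = 0.4918.
Starting from $2, the probability is 0.5275.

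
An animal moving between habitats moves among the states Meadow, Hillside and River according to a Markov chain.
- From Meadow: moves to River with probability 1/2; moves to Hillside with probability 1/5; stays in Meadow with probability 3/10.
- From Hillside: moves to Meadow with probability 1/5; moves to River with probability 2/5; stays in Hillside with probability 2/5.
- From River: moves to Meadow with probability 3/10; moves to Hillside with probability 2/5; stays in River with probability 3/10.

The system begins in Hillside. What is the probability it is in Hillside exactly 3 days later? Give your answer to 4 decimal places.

Propagate the distribution vector 3 days from Hillside.
After 0 days: (0.0000, 1.0000, 0.0000)
After 1 day: (0.2000, 0.4000, 0.4000)
After 2 days: (0.2600, 0.3600, 0.3800)
After 3 days: (0.2640, 0.3480, 0.3880)
P(in Hillside after 3 days) = 0.3480

0.3480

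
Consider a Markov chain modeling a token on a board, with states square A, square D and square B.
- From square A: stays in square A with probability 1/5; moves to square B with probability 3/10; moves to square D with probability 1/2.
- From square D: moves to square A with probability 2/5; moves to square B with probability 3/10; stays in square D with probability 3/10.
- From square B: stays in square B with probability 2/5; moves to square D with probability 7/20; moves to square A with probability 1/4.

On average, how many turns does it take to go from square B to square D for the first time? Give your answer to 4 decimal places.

Let t(s) be the expected number of turns to first reach square D from state s, with t(square D) = 0. Conditioning on the first turn:
t(square A) = 1 + 0.2·t(square A) + 0.3·t(square B)
t(square B) = 1 + 0.25·t(square A) + 0.4·t(square B)
Solving: t(square A) = 2.2222, t(square B) = 2.5926.
Expected turns from square B to square D: 2.5926.

2.5926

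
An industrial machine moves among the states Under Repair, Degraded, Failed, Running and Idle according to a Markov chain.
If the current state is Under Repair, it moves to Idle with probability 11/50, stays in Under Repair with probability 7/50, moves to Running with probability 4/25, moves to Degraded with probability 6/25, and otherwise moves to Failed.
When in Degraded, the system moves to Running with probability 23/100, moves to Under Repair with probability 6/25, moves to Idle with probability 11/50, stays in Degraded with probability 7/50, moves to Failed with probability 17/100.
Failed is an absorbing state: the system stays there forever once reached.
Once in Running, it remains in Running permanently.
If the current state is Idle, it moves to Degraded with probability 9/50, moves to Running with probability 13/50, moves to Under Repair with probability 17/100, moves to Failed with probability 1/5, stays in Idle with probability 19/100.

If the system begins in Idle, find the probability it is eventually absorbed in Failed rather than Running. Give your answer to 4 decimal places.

0.4599

Let h(s) be the probability of absorption at Failed starting from transient state s. Then h(Failed) = 1 and h(Running) = 0. By first-step analysis:
h(Under Repair) = 0.14·h(Under Repair) + 0.24·h(Degraded) + 0.24·1 + 0.16·0 + 0.22·h(Idle)
h(Degraded) = 0.24·h(Under Repair) + 0.14·h(Degraded) + 0.17·1 + 0.23·0 + 0.22·h(Idle)
h(Idle) = 0.17·h(Under Repair) + 0.18·h(Degraded) + 0.2·1 + 0.26·0 + 0.19·h(Idle)
Solving: h(Under Repair) = 0.5257, h(Degraded) = 0.4620, h(Idle) = 0.4599.
Starting from Idle, the probability is 0.4599.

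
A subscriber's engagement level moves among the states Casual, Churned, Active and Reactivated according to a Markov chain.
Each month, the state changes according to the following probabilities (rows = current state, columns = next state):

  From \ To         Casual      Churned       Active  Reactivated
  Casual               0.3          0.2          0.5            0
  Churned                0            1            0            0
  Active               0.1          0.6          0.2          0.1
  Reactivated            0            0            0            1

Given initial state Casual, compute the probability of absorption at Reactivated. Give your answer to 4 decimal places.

Let h(s) be the probability of absorption at Reactivated starting from transient state s. Then h(Reactivated) = 1 and h(Churned) = 0. By first-step analysis:
h(Casual) = 0.3·h(Casual) + 0.2·0 + 0.5·h(Active)
h(Active) = 0.1·h(Casual) + 0.6·0 + 0.2·h(Active) + 0.1·1
Solving: h(Casual) = 0.0980, h(Active) = 0.1373.
Starting from Casual, the probability is 0.0980.

0.0980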